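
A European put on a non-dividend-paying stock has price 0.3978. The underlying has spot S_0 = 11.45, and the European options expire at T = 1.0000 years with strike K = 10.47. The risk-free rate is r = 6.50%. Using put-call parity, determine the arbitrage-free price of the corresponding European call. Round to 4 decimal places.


Answer: Call price = 2.0367

Derivation:
Put-call parity: C - P = S_0 * exp(-qT) - K * exp(-rT).
S_0 * exp(-qT) = 11.4500 * 1.00000000 = 11.45000000
K * exp(-rT) = 10.4700 * 0.93706746 = 9.81109634
C = P + S*exp(-qT) - K*exp(-rT)
C = 0.3978 + 11.45000000 - 9.81109634 = 2.0367


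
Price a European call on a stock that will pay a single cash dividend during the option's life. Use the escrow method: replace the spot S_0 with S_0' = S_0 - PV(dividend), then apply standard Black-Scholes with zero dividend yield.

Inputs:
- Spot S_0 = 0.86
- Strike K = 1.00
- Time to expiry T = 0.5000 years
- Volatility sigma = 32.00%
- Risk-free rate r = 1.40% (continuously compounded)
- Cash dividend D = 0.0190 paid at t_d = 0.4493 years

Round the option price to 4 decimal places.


PV(D) = D * exp(-r * t_d) = 0.0190 * 0.99372954 = 0.01888086
S_0' = S_0 - PV(D) = 0.8600 - 0.01888086 = 0.84111914
d1 = (ln(S_0'/K) + (r + sigma^2/2)*T) / (sigma*sqrt(T)) = -0.62058328
d2 = d1 - sigma*sqrt(T) = -0.84685745
exp(-rT) = 0.99302444
N(d1) = 0.26743692; N(d2) = 0.19853729
C = S_0' * N(d1) - K * exp(-rT) * N(d2) = 0.84111914 * 0.26743692 - 1.0000 * 0.99302444 * 0.19853729 = 0.0278

Answer: Price = 0.0278


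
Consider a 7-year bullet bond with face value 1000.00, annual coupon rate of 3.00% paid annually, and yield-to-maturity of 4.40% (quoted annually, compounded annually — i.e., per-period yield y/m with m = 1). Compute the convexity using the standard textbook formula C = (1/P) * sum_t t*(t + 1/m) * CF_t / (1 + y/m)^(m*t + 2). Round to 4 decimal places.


Coupon per period c = face * coupon_rate / m = 30.000000
Periods per year m = 1; per-period yield y/m = 0.044000
Number of cashflows N = 7
Cashflows (t years, CF_t, discount factor 1/(1+y/m)^(m*t), PV):
  t = 1.0000: CF_t = 30.000000, DF = 0.957854, PV = 28.735632
  t = 2.0000: CF_t = 30.000000, DF = 0.917485, PV = 27.524552
  t = 3.0000: CF_t = 30.000000, DF = 0.878817, PV = 26.364513
  t = 4.0000: CF_t = 30.000000, DF = 0.841779, PV = 25.253365
  t = 5.0000: CF_t = 30.000000, DF = 0.806302, PV = 24.189047
  t = 6.0000: CF_t = 30.000000, DF = 0.772320, PV = 23.169585
  t = 7.0000: CF_t = 1030.000000, DF = 0.739770, PV = 761.962739
Price P = sum_t PV_t = 917.199434
Convexity numerator sum_t t*(t + 1/m) * CF_t / (1+y/m)^(m*t + 2):
  t = 1.0000: term = 52.729027
  t = 2.0000: term = 151.520191
  t = 3.0000: term = 290.268566
  t = 4.0000: term = 463.391708
  t = 5.0000: term = 665.792684
  t = 6.0000: term = 892.825439
  t = 7.0000: term = 39149.008163
Convexity = (1/P) * sum = 41665.535778 / 917.199434 = 45.426910

Answer: Convexity = 45.4269


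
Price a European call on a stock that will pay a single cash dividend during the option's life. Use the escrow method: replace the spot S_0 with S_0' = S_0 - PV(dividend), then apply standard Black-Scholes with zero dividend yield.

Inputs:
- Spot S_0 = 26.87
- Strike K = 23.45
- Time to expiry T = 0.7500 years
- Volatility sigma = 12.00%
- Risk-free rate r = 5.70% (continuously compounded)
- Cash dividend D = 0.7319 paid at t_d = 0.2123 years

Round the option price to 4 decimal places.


Answer: Price = 3.7592

Derivation:
PV(D) = D * exp(-r * t_d) = 0.7319 * 0.98797182 = 0.72309658
S_0' = S_0 - PV(D) = 26.8700 - 0.72309658 = 26.14690342
d1 = (ln(S_0'/K) + (r + sigma^2/2)*T) / (sigma*sqrt(T)) = 1.51083205
d2 = d1 - sigma*sqrt(T) = 1.40690900
exp(-rT) = 0.95815090
N(d1) = 0.93458438; N(d2) = 0.92027281
C = S_0' * N(d1) - K * exp(-rT) * N(d2) = 26.14690342 * 0.93458438 - 23.4500 * 0.95815090 * 0.92027281 = 3.7592


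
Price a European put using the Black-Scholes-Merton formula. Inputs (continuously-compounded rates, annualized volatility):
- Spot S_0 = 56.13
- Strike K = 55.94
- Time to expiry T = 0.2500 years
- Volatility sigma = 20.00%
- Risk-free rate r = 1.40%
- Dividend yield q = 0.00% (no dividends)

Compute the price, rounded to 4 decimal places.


d1 = (ln(S/K) + (r - q + 0.5*sigma^2) * T) / (sigma * sqrt(T)) = 0.11890741
d2 = d1 - sigma * sqrt(T) = 0.01890741
exp(-rT) = 0.99650612; exp(-qT) = 1.00000000
P = K * exp(-rT) * N(-d2) - S_0 * exp(-qT) * N(-d1)
N(-d1) = 0.45267435; N(-d2) = 0.49245748
P = 55.9400 * 0.99650612 * 0.49245748 - 56.1300 * 1.00000000 * 0.45267435 = 2.0432

Answer: Price = 2.0432


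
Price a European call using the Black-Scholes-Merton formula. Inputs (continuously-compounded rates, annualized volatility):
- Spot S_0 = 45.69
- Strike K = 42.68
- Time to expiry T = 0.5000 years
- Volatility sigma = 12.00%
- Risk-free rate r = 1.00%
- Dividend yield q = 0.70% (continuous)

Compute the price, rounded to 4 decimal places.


d1 = (ln(S/K) + (r - q + 0.5*sigma^2) * T) / (sigma * sqrt(T)) = 0.86324809
d2 = d1 - sigma * sqrt(T) = 0.77839527
exp(-rT) = 0.99501248; exp(-qT) = 0.99650612
C = S_0 * exp(-qT) * N(d1) - K * exp(-rT) * N(d2)
N(d1) = 0.80599946; N(d2) = 0.78183199
C = 45.6900 * 0.99650612 * 0.80599946 - 42.6800 * 0.99501248 * 0.78183199 = 3.4953

Answer: Price = 3.4953


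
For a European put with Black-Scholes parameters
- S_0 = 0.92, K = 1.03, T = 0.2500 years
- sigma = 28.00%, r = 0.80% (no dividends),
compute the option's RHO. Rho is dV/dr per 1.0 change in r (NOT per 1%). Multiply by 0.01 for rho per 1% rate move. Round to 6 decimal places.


d1 = -0.7224315084; d2 = -0.8624315084
phi(d1) = 0.3073118726; exp(-qT) = 1.0000000000; exp(-rT) = 0.9980019987
N(-d2) = 0.8057749460
Rho = -K*T*exp(-rT)*N(-d2) = -1.0300 * 0.2500 * 0.9980019987 * 0.8057749460 = -0.207072

Answer: Rho = -0.207072


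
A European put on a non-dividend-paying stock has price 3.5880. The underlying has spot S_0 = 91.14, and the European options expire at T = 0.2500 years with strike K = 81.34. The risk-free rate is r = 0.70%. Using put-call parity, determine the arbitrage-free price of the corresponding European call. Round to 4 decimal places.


Put-call parity: C - P = S_0 * exp(-qT) - K * exp(-rT).
S_0 * exp(-qT) = 91.1400 * 1.00000000 = 91.14000000
K * exp(-rT) = 81.3400 * 0.99825153 = 81.19777948
C = P + S*exp(-qT) - K*exp(-rT)
C = 3.5880 + 91.14000000 - 81.19777948 = 13.5302

Answer: Call price = 13.5302


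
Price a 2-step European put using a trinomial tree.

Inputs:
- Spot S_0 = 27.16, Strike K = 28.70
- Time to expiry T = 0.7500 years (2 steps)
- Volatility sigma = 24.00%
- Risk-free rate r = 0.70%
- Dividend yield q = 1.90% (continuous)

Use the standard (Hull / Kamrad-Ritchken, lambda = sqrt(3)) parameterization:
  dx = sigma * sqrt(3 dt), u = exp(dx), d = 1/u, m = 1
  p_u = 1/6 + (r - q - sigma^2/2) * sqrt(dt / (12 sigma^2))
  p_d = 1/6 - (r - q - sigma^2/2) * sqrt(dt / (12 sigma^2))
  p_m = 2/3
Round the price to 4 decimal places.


Answer: Price = V(0,0) = 3.2341

Derivation:
dt = T/N = 0.375000; dx = sigma*sqrt(3*dt) = 0.254558
u = exp(dx) = 1.289892; d = 1/u = 0.775259
p_u = 0.136615, p_m = 0.666667, p_d = 0.196719
Discount per step: exp(-r*dt) = 0.997378
Stock lattice S(k, j) with j the centered position index:
  k=0: S(0,+0) = 27.1600
  k=1: S(1,-1) = 21.0560; S(1,+0) = 27.1600; S(1,+1) = 35.0335
  k=2: S(2,-2) = 16.3239; S(2,-1) = 21.0560; S(2,+0) = 27.1600; S(2,+1) = 35.0335; S(2,+2) = 45.1894
Terminal payoffs V(N, j) = max(K - S_T, 0):
  V(2,-2) = 12.376131; V(2,-1) = 7.643972; V(2,+0) = 1.540000; V(2,+1) = 0.000000; V(2,+2) = 0.000000
Backward induction: V(k, j) = exp(-r*dt) * [p_u * V(k+1, j+1) + p_m * V(k+1, j) + p_d * V(k+1, j-1)]
  V(1,-1) = exp(-r*dt) * [p_u*1.540000 + p_m*7.643972 + p_d*12.376131] = 7.720691
  V(1,+0) = exp(-r*dt) * [p_u*0.000000 + p_m*1.540000 + p_d*7.643972] = 2.523746
  V(1,+1) = exp(-r*dt) * [p_u*0.000000 + p_m*0.000000 + p_d*1.540000] = 0.302153
  V(0,+0) = exp(-r*dt) * [p_u*0.302153 + p_m*2.523746 + p_d*7.720691] = 3.234079


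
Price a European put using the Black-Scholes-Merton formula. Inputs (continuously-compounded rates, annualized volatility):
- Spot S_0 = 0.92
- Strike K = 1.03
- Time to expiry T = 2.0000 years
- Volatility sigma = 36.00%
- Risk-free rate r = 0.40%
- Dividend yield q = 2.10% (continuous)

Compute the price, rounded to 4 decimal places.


d1 = (ln(S/K) + (r - q + 0.5*sigma^2) * T) / (sigma * sqrt(T)) = -0.03405978
d2 = d1 - sigma * sqrt(T) = -0.54317667
exp(-rT) = 0.99203191; exp(-qT) = 0.95886978
P = K * exp(-rT) * N(-d2) - S_0 * exp(-qT) * N(-d1)
N(-d1) = 0.51358526; N(-d2) = 0.70649591
P = 1.0300 * 0.99203191 * 0.70649591 - 0.9200 * 0.95886978 * 0.51358526 = 0.2688

Answer: Price = 0.2688


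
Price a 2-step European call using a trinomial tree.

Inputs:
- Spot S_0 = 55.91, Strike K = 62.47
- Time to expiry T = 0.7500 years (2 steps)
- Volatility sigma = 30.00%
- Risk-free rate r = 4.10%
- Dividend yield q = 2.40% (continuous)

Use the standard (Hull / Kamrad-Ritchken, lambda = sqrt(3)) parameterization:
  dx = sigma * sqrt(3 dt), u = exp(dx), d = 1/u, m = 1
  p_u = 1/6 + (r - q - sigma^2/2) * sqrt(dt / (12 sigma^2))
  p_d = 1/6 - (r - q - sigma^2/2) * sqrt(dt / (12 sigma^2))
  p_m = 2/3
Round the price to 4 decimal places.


dt = T/N = 0.375000; dx = sigma*sqrt(3*dt) = 0.318198
u = exp(dx) = 1.374648; d = 1/u = 0.727459
p_u = 0.150168, p_m = 0.666667, p_d = 0.183166
Discount per step: exp(-r*dt) = 0.984743
Stock lattice S(k, j) with j the centered position index:
  k=0: S(0,+0) = 55.9100
  k=1: S(1,-1) = 40.6722; S(1,+0) = 55.9100; S(1,+1) = 76.8566
  k=2: S(2,-2) = 29.5874; S(2,-1) = 40.6722; S(2,+0) = 55.9100; S(2,+1) = 76.8566; S(2,+2) = 105.6508
Terminal payoffs V(N, j) = max(S_T - K, 0):
  V(2,-2) = 0.000000; V(2,-1) = 0.000000; V(2,+0) = 0.000000; V(2,+1) = 14.386597; V(2,+2) = 43.180804
Backward induction: V(k, j) = exp(-r*dt) * [p_u * V(k+1, j+1) + p_m * V(k+1, j) + p_d * V(k+1, j-1)]
  V(1,-1) = exp(-r*dt) * [p_u*0.000000 + p_m*0.000000 + p_d*0.000000] = 0.000000
  V(1,+0) = exp(-r*dt) * [p_u*14.386597 + p_m*0.000000 + p_d*0.000000] = 2.127437
  V(1,+1) = exp(-r*dt) * [p_u*43.180804 + p_m*14.386597 + p_d*0.000000] = 15.830149
  V(0,+0) = exp(-r*dt) * [p_u*15.830149 + p_m*2.127437 + p_d*0.000000] = 3.737557

Answer: Price = V(0,0) = 3.7376


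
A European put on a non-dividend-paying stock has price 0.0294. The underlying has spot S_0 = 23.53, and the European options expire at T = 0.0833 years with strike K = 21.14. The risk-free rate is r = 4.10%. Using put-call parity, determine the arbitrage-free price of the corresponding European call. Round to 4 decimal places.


Answer: Call price = 2.4915

Derivation:
Put-call parity: C - P = S_0 * exp(-qT) - K * exp(-rT).
S_0 * exp(-qT) = 23.5300 * 1.00000000 = 23.53000000
K * exp(-rT) = 21.1400 * 0.99659053 = 21.06792371
C = P + S*exp(-qT) - K*exp(-rT)
C = 0.0294 + 23.53000000 - 21.06792371 = 2.4915


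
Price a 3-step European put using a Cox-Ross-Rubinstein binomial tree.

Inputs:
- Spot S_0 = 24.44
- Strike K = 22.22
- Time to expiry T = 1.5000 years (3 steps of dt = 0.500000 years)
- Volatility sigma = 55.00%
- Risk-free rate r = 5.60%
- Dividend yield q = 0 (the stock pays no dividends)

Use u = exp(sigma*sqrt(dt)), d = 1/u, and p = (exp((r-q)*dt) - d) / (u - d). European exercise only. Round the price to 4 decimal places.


Answer: Price = V(0,0) = 4.5176

Derivation:
dt = T/N = 0.500000
u = exp(sigma*sqrt(dt)) = 1.475370; d = 1/u = 0.677796
p = (exp((r-q)*dt) - d) / (u - d) = 0.439583
Discount per step: exp(-r*dt) = 0.972388
Stock lattice S(k, i) with i counting down-moves:
  k=0: S(0,0) = 24.4400
  k=1: S(1,0) = 36.0580; S(1,1) = 16.5653
  k=2: S(2,0) = 53.1989; S(2,1) = 24.4400; S(2,2) = 11.2279
  k=3: S(3,0) = 78.4881; S(3,1) = 36.0580; S(3,2) = 16.5653; S(3,3) = 7.6102
Terminal payoffs V(N, i) = max(K - S_T, 0):
  V(3,0) = 0.000000; V(3,1) = 0.000000; V(3,2) = 5.654663; V(3,3) = 14.609758
Backward induction: V(k, i) = exp(-r*dt) * [p * V(k+1, i) + (1-p) * V(k+1, i+1)].
  V(2,0) = exp(-r*dt) * [p*0.000000 + (1-p)*0.000000] = 0.000000
  V(2,1) = exp(-r*dt) * [p*0.000000 + (1-p)*5.654663] = 3.081471
  V(2,2) = exp(-r*dt) * [p*5.654663 + (1-p)*14.609758] = 10.378548
  V(1,0) = exp(-r*dt) * [p*0.000000 + (1-p)*3.081471] = 1.679227
  V(1,1) = exp(-r*dt) * [p*3.081471 + (1-p)*10.378548] = 6.972880
  V(0,0) = exp(-r*dt) * [p*1.679227 + (1-p)*6.972880] = 4.517602


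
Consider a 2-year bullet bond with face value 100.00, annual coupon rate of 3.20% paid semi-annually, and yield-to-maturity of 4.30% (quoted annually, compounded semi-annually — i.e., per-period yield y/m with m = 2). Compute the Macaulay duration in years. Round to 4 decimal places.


Answer: Macaulay duration = 1.9527 years

Derivation:
Coupon per period c = face * coupon_rate / m = 1.600000
Periods per year m = 2; per-period yield y/m = 0.021500
Number of cashflows N = 4
Cashflows (t years, CF_t, discount factor 1/(1+y/m)^(m*t), PV):
  t = 0.5000: CF_t = 1.600000, DF = 0.978953, PV = 1.566324
  t = 1.0000: CF_t = 1.600000, DF = 0.958348, PV = 1.533357
  t = 1.5000: CF_t = 1.600000, DF = 0.938177, PV = 1.501084
  t = 2.0000: CF_t = 101.600000, DF = 0.918431, PV = 93.312586
Price P = sum_t PV_t = 97.913350
Macaulay numerator sum_t t * PV_t:
  t * PV_t at t = 0.5000: 0.783162
  t * PV_t at t = 1.0000: 1.533357
  t * PV_t at t = 1.5000: 2.251625
  t * PV_t at t = 2.0000: 186.625171
Macaulay duration D = (sum_t t * PV_t) / P = 191.193316 / 97.913350 = 1.952679


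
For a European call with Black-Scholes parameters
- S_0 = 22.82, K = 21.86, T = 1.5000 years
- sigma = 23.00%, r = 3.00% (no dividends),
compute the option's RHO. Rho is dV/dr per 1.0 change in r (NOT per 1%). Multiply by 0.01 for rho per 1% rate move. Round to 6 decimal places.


d1 = 0.4531693113; d2 = 0.1714779909
phi(d1) = 0.3600113409; exp(-qT) = 1.0000000000; exp(-rT) = 0.9559974818
N(d2) = 0.5680760326
Rho = K*T*exp(-rT)*N(d2) = 21.8600 * 1.5000 * 0.9559974818 * 0.5680760326 = 17.807569

Answer: Rho = 17.807569


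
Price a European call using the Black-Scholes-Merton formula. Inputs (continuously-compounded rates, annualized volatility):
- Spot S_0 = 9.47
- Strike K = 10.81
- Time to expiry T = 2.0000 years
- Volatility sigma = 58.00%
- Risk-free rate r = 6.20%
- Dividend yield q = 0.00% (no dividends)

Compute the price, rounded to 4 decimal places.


d1 = (ln(S/K) + (r - q + 0.5*sigma^2) * T) / (sigma * sqrt(T)) = 0.39995090
d2 = d1 - sigma * sqrt(T) = -0.42029296
exp(-rT) = 0.88337984; exp(-qT) = 1.00000000
C = S_0 * exp(-qT) * N(d1) - K * exp(-rT) * N(d2)
N(d1) = 0.65540366; N(d2) = 0.33713573
C = 9.4700 * 1.00000000 * 0.65540366 - 10.8100 * 0.88337984 * 0.33713573 = 2.9873

Answer: Price = 2.9873


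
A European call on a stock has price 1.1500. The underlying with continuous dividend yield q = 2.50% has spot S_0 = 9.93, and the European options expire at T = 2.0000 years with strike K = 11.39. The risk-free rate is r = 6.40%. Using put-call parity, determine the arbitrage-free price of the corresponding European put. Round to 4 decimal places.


Answer: Put price = 1.7258

Derivation:
Put-call parity: C - P = S_0 * exp(-qT) - K * exp(-rT).
S_0 * exp(-qT) = 9.9300 * 0.95122942 = 9.44570819
K * exp(-rT) = 11.3900 * 0.87985338 = 10.02152999
P = C - S*exp(-qT) + K*exp(-rT)
P = 1.1500 - 9.44570819 + 10.02152999 = 1.7258


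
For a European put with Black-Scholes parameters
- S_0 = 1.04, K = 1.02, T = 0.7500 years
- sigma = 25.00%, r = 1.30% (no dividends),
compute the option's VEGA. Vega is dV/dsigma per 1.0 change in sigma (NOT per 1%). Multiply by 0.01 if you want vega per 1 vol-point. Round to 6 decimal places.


Answer: Vega = 0.348863

Derivation:
d1 = 0.2429747932; d2 = 0.0264684423
phi(d1) = 0.3873382610; exp(-qT) = 1.0000000000; exp(-rT) = 0.9902973771
Vega = S * exp(-qT) * phi(d1) * sqrt(T) = 1.0400 * 1.0000000000 * 0.3873382610 * 0.8660254038 = 0.348863


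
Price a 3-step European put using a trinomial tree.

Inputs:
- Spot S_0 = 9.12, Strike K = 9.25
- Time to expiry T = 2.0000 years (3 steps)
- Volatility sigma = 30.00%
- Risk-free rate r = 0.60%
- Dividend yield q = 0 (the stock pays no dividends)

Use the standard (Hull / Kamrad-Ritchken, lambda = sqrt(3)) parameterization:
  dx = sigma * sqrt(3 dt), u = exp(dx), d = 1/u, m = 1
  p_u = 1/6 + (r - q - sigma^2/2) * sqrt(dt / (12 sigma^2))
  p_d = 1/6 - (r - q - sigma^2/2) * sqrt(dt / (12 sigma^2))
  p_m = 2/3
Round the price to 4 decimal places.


Answer: Price = V(0,0) = 1.4189

Derivation:
dt = T/N = 0.666667; dx = sigma*sqrt(3*dt) = 0.424264
u = exp(dx) = 1.528465; d = 1/u = 0.654251
p_u = 0.136025, p_m = 0.666667, p_d = 0.197308
Discount per step: exp(-r*dt) = 0.996008
Stock lattice S(k, j) with j the centered position index:
  k=0: S(0,+0) = 9.1200
  k=1: S(1,-1) = 5.9668; S(1,+0) = 9.1200; S(1,+1) = 13.9396
  k=2: S(2,-2) = 3.9038; S(2,-1) = 5.9668; S(2,+0) = 9.1200; S(2,+1) = 13.9396; S(2,+2) = 21.3062
  k=3: S(3,-3) = 2.5540; S(3,-2) = 3.9038; S(3,-1) = 5.9668; S(3,+0) = 9.1200; S(3,+1) = 13.9396; S(3,+2) = 21.3062; S(3,+3) = 32.5658
Terminal payoffs V(N, j) = max(K - S_T, 0):
  V(3,-3) = 6.695957; V(3,-2) = 5.346234; V(3,-1) = 3.283230; V(3,+0) = 0.130000; V(3,+1) = 0.000000; V(3,+2) = 0.000000; V(3,+3) = 0.000000
Backward induction: V(k, j) = exp(-r*dt) * [p_u * V(k+1, j+1) + p_m * V(k+1, j) + p_d * V(k+1, j-1)]
  V(2,-2) = exp(-r*dt) * [p_u*3.283230 + p_m*5.346234 + p_d*6.695957] = 5.310639
  V(2,-1) = exp(-r*dt) * [p_u*0.130000 + p_m*3.283230 + p_d*5.346234] = 3.248339
  V(2,+0) = exp(-r*dt) * [p_u*0.000000 + p_m*0.130000 + p_d*3.283230] = 0.731542
  V(2,+1) = exp(-r*dt) * [p_u*0.000000 + p_m*0.000000 + p_d*0.130000] = 0.025548
  V(2,+2) = exp(-r*dt) * [p_u*0.000000 + p_m*0.000000 + p_d*0.000000] = 0.000000
  V(1,-1) = exp(-r*dt) * [p_u*0.731542 + p_m*3.248339 + p_d*5.310639] = 3.299674
  V(1,+0) = exp(-r*dt) * [p_u*0.025548 + p_m*0.731542 + p_d*3.248339] = 1.127574
  V(1,+1) = exp(-r*dt) * [p_u*0.000000 + p_m*0.025548 + p_d*0.731542] = 0.160727
  V(0,+0) = exp(-r*dt) * [p_u*0.160727 + p_m*1.127574 + p_d*3.299674] = 1.418943


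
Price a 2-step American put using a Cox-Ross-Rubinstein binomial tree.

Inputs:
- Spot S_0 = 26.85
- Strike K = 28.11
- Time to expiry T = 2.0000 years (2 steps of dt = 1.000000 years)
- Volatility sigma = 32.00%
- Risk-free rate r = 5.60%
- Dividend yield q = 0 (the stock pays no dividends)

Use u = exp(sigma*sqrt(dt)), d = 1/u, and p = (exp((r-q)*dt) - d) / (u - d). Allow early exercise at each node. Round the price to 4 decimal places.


dt = T/N = 1.000000
u = exp(sigma*sqrt(dt)) = 1.377128; d = 1/u = 0.726149
p = (exp((r-q)*dt) - d) / (u - d) = 0.509154
Discount per step: exp(-r*dt) = 0.945539
Stock lattice S(k, i) with i counting down-moves:
  k=0: S(0,0) = 26.8500
  k=1: S(1,0) = 36.9759; S(1,1) = 19.4971
  k=2: S(2,0) = 50.9205; S(2,1) = 26.8500; S(2,2) = 14.1578
Terminal payoffs V(N, i) = max(K - S_T, 0):
  V(2,0) = 0.000000; V(2,1) = 1.260000; V(2,2) = 13.952198
Backward induction: V(k, i) = exp(-r*dt) * [p * V(k+1, i) + (1-p) * V(k+1, i+1)]; then take max(V_cont, immediate exercise) for American.
  V(1,0) = exp(-r*dt) * [p*0.000000 + (1-p)*1.260000] = 0.584783; exercise = 0.000000; V(1,0) = max -> 0.584783
  V(1,1) = exp(-r*dt) * [p*1.260000 + (1-p)*13.952198] = 7.082003; exercise = 8.612898; V(1,1) = max -> 8.612898
  V(0,0) = exp(-r*dt) * [p*0.584783 + (1-p)*8.612898] = 4.278894; exercise = 1.260000; V(0,0) = max -> 4.278894

Answer: Price = V(0,0) = 4.2789


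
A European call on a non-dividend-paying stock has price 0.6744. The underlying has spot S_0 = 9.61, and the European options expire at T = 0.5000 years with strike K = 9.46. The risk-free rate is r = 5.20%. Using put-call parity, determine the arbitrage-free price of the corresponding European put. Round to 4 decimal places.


Answer: Put price = 0.2816

Derivation:
Put-call parity: C - P = S_0 * exp(-qT) - K * exp(-rT).
S_0 * exp(-qT) = 9.6100 * 1.00000000 = 9.61000000
K * exp(-rT) = 9.4600 * 0.97433509 = 9.21720995
P = C - S*exp(-qT) + K*exp(-rT)
P = 0.6744 - 9.61000000 + 9.21720995 = 0.2816


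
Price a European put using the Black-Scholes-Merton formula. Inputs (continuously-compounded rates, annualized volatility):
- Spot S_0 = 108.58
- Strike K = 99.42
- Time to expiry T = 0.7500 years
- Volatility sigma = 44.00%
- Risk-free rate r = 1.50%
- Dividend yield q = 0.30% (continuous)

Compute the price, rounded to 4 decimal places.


d1 = (ln(S/K) + (r - q + 0.5*sigma^2) * T) / (sigma * sqrt(T)) = 0.44543604
d2 = d1 - sigma * sqrt(T) = 0.06438486
exp(-rT) = 0.98881304; exp(-qT) = 0.99775253
P = K * exp(-rT) * N(-d2) - S_0 * exp(-qT) * N(-d1)
N(-d1) = 0.32800234; N(-d2) = 0.47433189
P = 99.4200 * 0.98881304 * 0.47433189 - 108.5800 * 0.99775253 * 0.32800234 = 11.0961

Answer: Price = 11.0961


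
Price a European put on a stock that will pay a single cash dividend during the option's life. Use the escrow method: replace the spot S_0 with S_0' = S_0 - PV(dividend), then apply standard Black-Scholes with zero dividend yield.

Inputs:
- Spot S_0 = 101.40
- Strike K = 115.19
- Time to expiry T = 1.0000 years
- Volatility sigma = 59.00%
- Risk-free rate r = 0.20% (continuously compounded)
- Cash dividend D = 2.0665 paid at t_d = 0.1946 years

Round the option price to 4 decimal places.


PV(D) = D * exp(-r * t_d) = 2.0665 * 0.99961088 = 2.06569587
S_0' = S_0 - PV(D) = 101.4000 - 2.06569587 = 99.33430413
d1 = (ln(S_0'/K) + (r + sigma^2/2)*T) / (sigma*sqrt(T)) = 0.04738649
d2 = d1 - sigma*sqrt(T) = -0.54261351
exp(-rT) = 0.99800200
N(-d1) = 0.48110260; N(-d2) = 0.70630203
P = K * exp(-rT) * N(-d2) - S_0' * N(-d1) = 115.1900 * 0.99800200 * 0.70630203 - 99.33430413 * 0.48110260 = 33.4064

Answer: Price = 33.4064


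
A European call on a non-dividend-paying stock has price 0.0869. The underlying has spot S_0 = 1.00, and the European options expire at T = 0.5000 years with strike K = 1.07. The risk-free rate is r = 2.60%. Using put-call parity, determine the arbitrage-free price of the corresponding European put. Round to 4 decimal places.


Answer: Put price = 0.1431

Derivation:
Put-call parity: C - P = S_0 * exp(-qT) - K * exp(-rT).
S_0 * exp(-qT) = 1.0000 * 1.00000000 = 1.00000000
K * exp(-rT) = 1.0700 * 0.98708414 = 1.05618002
P = C - S*exp(-qT) + K*exp(-rT)
P = 0.0869 - 1.00000000 + 1.05618002 = 0.1431


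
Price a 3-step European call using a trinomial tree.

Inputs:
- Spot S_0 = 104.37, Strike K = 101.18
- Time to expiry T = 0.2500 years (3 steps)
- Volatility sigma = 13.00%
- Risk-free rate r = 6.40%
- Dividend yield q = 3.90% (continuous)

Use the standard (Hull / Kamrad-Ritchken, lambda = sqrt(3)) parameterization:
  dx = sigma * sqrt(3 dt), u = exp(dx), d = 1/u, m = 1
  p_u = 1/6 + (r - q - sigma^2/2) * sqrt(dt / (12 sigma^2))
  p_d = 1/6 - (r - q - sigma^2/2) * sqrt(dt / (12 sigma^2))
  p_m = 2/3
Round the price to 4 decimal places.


Answer: Price = V(0,0) = 5.0321

Derivation:
dt = T/N = 0.083333; dx = sigma*sqrt(3*dt) = 0.065000
u = exp(dx) = 1.067159; d = 1/u = 0.937067
p_u = 0.177276, p_m = 0.666667, p_d = 0.156058
Discount per step: exp(-r*dt) = 0.994681
Stock lattice S(k, j) with j the centered position index:
  k=0: S(0,+0) = 104.3700
  k=1: S(1,-1) = 97.8017; S(1,+0) = 104.3700; S(1,+1) = 111.3794
  k=2: S(2,-2) = 91.6468; S(2,-1) = 97.8017; S(2,+0) = 104.3700; S(2,+1) = 111.3794; S(2,+2) = 118.8595
  k=3: S(3,-3) = 85.8793; S(3,-2) = 91.6468; S(3,-1) = 97.8017; S(3,+0) = 104.3700; S(3,+1) = 111.3794; S(3,+2) = 118.8595; S(3,+3) = 126.8420
Terminal payoffs V(N, j) = max(S_T - K, 0):
  V(3,-3) = 0.000000; V(3,-2) = 0.000000; V(3,-1) = 0.000000; V(3,+0) = 3.190000; V(3,+1) = 10.199387; V(3,+2) = 17.679518; V(3,+3) = 25.662008
Backward induction: V(k, j) = exp(-r*dt) * [p_u * V(k+1, j+1) + p_m * V(k+1, j) + p_d * V(k+1, j-1)]
  V(2,-2) = exp(-r*dt) * [p_u*0.000000 + p_m*0.000000 + p_d*0.000000] = 0.000000
  V(2,-1) = exp(-r*dt) * [p_u*3.190000 + p_m*0.000000 + p_d*0.000000] = 0.562501
  V(2,+0) = exp(-r*dt) * [p_u*10.199387 + p_m*3.190000 + p_d*0.000000] = 3.913840
  V(2,+1) = exp(-r*dt) * [p_u*17.679518 + p_m*10.199387 + p_d*3.190000] = 10.376077
  V(2,+2) = exp(-r*dt) * [p_u*25.662008 + p_m*17.679518 + p_d*10.199387] = 17.831930
  V(1,-1) = exp(-r*dt) * [p_u*3.913840 + p_m*0.562501 + p_d*0.000000] = 1.063144
  V(1,+0) = exp(-r*dt) * [p_u*10.376077 + p_m*3.913840 + p_d*0.562501] = 4.512305
  V(1,+1) = exp(-r*dt) * [p_u*17.831930 + p_m*10.376077 + p_d*3.913840] = 10.632478
  V(0,+0) = exp(-r*dt) * [p_u*10.632478 + p_m*4.512305 + p_d*1.063144] = 5.032085


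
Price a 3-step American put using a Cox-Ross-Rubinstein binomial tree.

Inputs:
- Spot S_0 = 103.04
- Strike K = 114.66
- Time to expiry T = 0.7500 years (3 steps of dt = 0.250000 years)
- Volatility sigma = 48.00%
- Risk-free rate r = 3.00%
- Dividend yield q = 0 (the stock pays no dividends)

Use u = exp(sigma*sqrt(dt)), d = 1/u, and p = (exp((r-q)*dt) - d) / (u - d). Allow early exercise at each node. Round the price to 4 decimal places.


dt = T/N = 0.250000
u = exp(sigma*sqrt(dt)) = 1.271249; d = 1/u = 0.786628
p = (exp((r-q)*dt) - d) / (u - d) = 0.455821
Discount per step: exp(-r*dt) = 0.992528
Stock lattice S(k, i) with i counting down-moves:
  k=0: S(0,0) = 103.0400
  k=1: S(1,0) = 130.9895; S(1,1) = 81.0541
  k=2: S(2,0) = 166.5203; S(2,1) = 103.0400; S(2,2) = 63.7594
  k=3: S(3,0) = 211.6888; S(3,1) = 130.9895; S(3,2) = 81.0541; S(3,3) = 50.1550
Terminal payoffs V(N, i) = max(K - S_T, 0):
  V(3,0) = 0.000000; V(3,1) = 0.000000; V(3,2) = 33.605865; V(3,3) = 64.505048
Backward induction: V(k, i) = exp(-r*dt) * [p * V(k+1, i) + (1-p) * V(k+1, i+1)]; then take max(V_cont, immediate exercise) for American.
  V(2,0) = exp(-r*dt) * [p*0.000000 + (1-p)*0.000000] = 0.000000; exercise = 0.000000; V(2,0) = max -> 0.000000
  V(2,1) = exp(-r*dt) * [p*0.000000 + (1-p)*33.605865] = 18.150978; exercise = 11.620000; V(2,1) = max -> 18.150978
  V(2,2) = exp(-r*dt) * [p*33.605865 + (1-p)*64.505048] = 50.043826; exercise = 50.900559; V(2,2) = max -> 50.900559
  V(1,0) = exp(-r*dt) * [p*0.000000 + (1-p)*18.150978] = 9.803586; exercise = 0.000000; V(1,0) = max -> 9.803586
  V(1,1) = exp(-r*dt) * [p*18.150978 + (1-p)*50.900559] = 35.703842; exercise = 33.605865; V(1,1) = max -> 35.703842
  V(0,0) = exp(-r*dt) * [p*9.803586 + (1-p)*35.703842] = 23.719409; exercise = 11.620000; V(0,0) = max -> 23.719409

Answer: Price = V(0,0) = 23.7194


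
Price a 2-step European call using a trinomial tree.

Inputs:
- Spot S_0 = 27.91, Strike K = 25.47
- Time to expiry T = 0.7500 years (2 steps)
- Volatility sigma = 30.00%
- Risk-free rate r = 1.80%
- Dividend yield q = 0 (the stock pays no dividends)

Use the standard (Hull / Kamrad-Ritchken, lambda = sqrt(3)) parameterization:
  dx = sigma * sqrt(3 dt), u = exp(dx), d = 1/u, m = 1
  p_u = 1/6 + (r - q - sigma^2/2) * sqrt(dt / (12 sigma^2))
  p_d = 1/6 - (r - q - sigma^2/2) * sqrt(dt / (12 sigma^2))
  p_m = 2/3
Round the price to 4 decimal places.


Answer: Price = V(0,0) = 4.3714

Derivation:
dt = T/N = 0.375000; dx = sigma*sqrt(3*dt) = 0.318198
u = exp(dx) = 1.374648; d = 1/u = 0.727459
p_u = 0.150757, p_m = 0.666667, p_d = 0.182577
Discount per step: exp(-r*dt) = 0.993273
Stock lattice S(k, j) with j the centered position index:
  k=0: S(0,+0) = 27.9100
  k=1: S(1,-1) = 20.3034; S(1,+0) = 27.9100; S(1,+1) = 38.3664
  k=2: S(2,-2) = 14.7699; S(2,-1) = 20.3034; S(2,+0) = 27.9100; S(2,+1) = 38.3664; S(2,+2) = 52.7404
Terminal payoffs V(N, j) = max(S_T - K, 0):
  V(2,-2) = 0.000000; V(2,-1) = 0.000000; V(2,+0) = 2.440000; V(2,+1) = 12.896439; V(2,+2) = 27.270368
Backward induction: V(k, j) = exp(-r*dt) * [p_u * V(k+1, j+1) + p_m * V(k+1, j) + p_d * V(k+1, j-1)]
  V(1,-1) = exp(-r*dt) * [p_u*2.440000 + p_m*0.000000 + p_d*0.000000] = 0.365372
  V(1,+0) = exp(-r*dt) * [p_u*12.896439 + p_m*2.440000 + p_d*0.000000] = 3.546870
  V(1,+1) = exp(-r*dt) * [p_u*27.270368 + p_m*12.896439 + p_d*2.440000] = 13.065813
  V(0,+0) = exp(-r*dt) * [p_u*13.065813 + p_m*3.546870 + p_d*0.365372] = 4.371441


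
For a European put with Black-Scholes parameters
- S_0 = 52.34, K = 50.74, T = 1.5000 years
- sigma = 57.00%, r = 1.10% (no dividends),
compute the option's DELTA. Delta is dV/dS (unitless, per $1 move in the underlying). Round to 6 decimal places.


d1 = 0.4171600540; d2 = -0.2809445227
phi(d1) = 0.3656971349; exp(-qT) = 1.0000000000; exp(-rT) = 0.9836353794
N(-d1) = 0.3382806706
Delta = -exp(-qT) * N(-d1) = -1.0000000000 * 0.3382806706 = -0.338281

Answer: Delta = -0.338281


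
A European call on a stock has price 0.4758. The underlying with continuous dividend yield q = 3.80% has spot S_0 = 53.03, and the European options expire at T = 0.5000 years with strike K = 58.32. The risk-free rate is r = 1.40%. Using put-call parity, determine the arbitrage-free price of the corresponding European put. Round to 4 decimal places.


Put-call parity: C - P = S_0 * exp(-qT) - K * exp(-rT).
S_0 * exp(-qT) = 53.0300 * 0.98117936 = 52.03194158
K * exp(-rT) = 58.3200 * 0.99302444 = 57.91318551
P = C - S*exp(-qT) + K*exp(-rT)
P = 0.4758 - 52.03194158 + 57.91318551 = 6.3570

Answer: Put price = 6.3570


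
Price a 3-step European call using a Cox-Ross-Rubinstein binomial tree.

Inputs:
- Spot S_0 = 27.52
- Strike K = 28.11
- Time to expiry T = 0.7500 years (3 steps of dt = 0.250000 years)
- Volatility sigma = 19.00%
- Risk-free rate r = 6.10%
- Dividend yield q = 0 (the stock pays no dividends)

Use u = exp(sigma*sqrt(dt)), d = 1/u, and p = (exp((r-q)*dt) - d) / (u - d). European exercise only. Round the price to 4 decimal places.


Answer: Price = V(0,0) = 2.2488

Derivation:
dt = T/N = 0.250000
u = exp(sigma*sqrt(dt)) = 1.099659; d = 1/u = 0.909373
p = (exp((r-q)*dt) - d) / (u - d) = 0.557025
Discount per step: exp(-r*dt) = 0.984866
Stock lattice S(k, i) with i counting down-moves:
  k=0: S(0,0) = 27.5200
  k=1: S(1,0) = 30.2626; S(1,1) = 25.0259
  k=2: S(2,0) = 33.2785; S(2,1) = 27.5200; S(2,2) = 22.7579
  k=3: S(3,0) = 36.5951; S(3,1) = 30.2626; S(3,2) = 25.0259; S(3,3) = 20.6954
Terminal payoffs V(N, i) = max(S_T - K, 0):
  V(3,0) = 8.485051; V(3,1) = 2.152612; V(3,2) = 0.000000; V(3,3) = 0.000000
Backward induction: V(k, i) = exp(-r*dt) * [p * V(k+1, i) + (1-p) * V(k+1, i+1)].
  V(2,0) = exp(-r*dt) * [p*8.485051 + (1-p)*2.152612] = 5.593974
  V(2,1) = exp(-r*dt) * [p*2.152612 + (1-p)*0.000000] = 1.180911
  V(2,2) = exp(-r*dt) * [p*0.000000 + (1-p)*0.000000] = 0.000000
  V(1,0) = exp(-r*dt) * [p*5.593974 + (1-p)*1.180911] = 3.584021
  V(1,1) = exp(-r*dt) * [p*1.180911 + (1-p)*0.000000] = 0.647841
  V(0,0) = exp(-r*dt) * [p*3.584021 + (1-p)*0.647841] = 2.248808


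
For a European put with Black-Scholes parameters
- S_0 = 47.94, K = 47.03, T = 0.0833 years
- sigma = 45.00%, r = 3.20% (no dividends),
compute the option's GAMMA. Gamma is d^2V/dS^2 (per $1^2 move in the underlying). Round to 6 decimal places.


Answer: Gamma = 0.062357

Derivation:
d1 = 0.2330209759; d2 = 0.1031431487
phi(d1) = 0.3882569482; exp(-qT) = 1.0000000000; exp(-rT) = 0.9973379496
Gamma = exp(-qT) * phi(d1) / (S * sigma * sqrt(T)) = 1.0000000000 * 0.3882569482 / (47.9400 * 0.4500 * 0.2886173938) = 0.062357


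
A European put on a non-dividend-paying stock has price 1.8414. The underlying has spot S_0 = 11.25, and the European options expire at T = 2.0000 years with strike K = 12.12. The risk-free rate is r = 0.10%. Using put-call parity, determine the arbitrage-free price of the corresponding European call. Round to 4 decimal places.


Put-call parity: C - P = S_0 * exp(-qT) - K * exp(-rT).
S_0 * exp(-qT) = 11.2500 * 1.00000000 = 11.25000000
K * exp(-rT) = 12.1200 * 0.99800200 = 12.09578422
C = P + S*exp(-qT) - K*exp(-rT)
C = 1.8414 + 11.25000000 - 12.09578422 = 0.9956

Answer: Call price = 0.9956


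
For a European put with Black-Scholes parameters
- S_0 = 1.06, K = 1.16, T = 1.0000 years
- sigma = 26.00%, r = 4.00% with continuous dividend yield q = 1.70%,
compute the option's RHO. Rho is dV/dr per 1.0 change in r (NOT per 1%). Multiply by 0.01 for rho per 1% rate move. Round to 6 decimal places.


d1 = -0.1282734500; d2 = -0.3882734500
phi(d1) = 0.3956736308; exp(-qT) = 0.9831436846; exp(-rT) = 0.9607894392
N(-d2) = 0.6510931585
Rho = -K*T*exp(-rT)*N(-d2) = -1.1600 * 1.0000 * 0.9607894392 * 0.6510931585 = -0.725654

Answer: Rho = -0.725654


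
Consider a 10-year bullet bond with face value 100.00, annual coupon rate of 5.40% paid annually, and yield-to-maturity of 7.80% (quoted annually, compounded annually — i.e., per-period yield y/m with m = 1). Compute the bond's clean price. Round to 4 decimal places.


Answer: Price = 83.7495

Derivation:
Coupon per period c = face * coupon_rate / m = 5.400000
Periods per year m = 1; per-period yield y/m = 0.078000
Number of cashflows N = 10
Cashflows (t years, CF_t, discount factor 1/(1+y/m)^(m*t), PV):
  t = 1.0000: CF_t = 5.400000, DF = 0.927644, PV = 5.009276
  t = 2.0000: CF_t = 5.400000, DF = 0.860523, PV = 4.646824
  t = 3.0000: CF_t = 5.400000, DF = 0.798259, PV = 4.310598
  t = 4.0000: CF_t = 5.400000, DF = 0.740500, PV = 3.998699
  t = 5.0000: CF_t = 5.400000, DF = 0.686920, PV = 3.709368
  t = 6.0000: CF_t = 5.400000, DF = 0.637217, PV = 3.440972
  t = 7.0000: CF_t = 5.400000, DF = 0.591111, PV = 3.191997
  t = 8.0000: CF_t = 5.400000, DF = 0.548340, PV = 2.961036
  t = 9.0000: CF_t = 5.400000, DF = 0.508664, PV = 2.746787
  t = 10.0000: CF_t = 105.400000, DF = 0.471859, PV = 49.733956
Price P = sum_t PV_t = 83.749513


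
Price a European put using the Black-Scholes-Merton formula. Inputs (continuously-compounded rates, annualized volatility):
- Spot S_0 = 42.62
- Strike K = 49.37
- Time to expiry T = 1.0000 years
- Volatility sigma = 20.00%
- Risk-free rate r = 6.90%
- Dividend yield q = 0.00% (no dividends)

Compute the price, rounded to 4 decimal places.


d1 = (ln(S/K) + (r - q + 0.5*sigma^2) * T) / (sigma * sqrt(T)) = -0.29009663
d2 = d1 - sigma * sqrt(T) = -0.49009663
exp(-rT) = 0.93332668; exp(-qT) = 1.00000000
P = K * exp(-rT) * N(-d2) - S_0 * exp(-qT) * N(-d1)
N(-d1) = 0.61412884; N(-d2) = 0.68796724
P = 49.3700 * 0.93332668 * 0.68796724 - 42.6200 * 1.00000000 * 0.61412884 = 5.5262

Answer: Price = 5.5262


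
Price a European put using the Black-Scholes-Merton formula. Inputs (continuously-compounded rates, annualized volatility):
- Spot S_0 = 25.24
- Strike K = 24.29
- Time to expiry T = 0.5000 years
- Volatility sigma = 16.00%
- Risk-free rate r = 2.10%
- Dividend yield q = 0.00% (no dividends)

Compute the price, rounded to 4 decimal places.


Answer: Price = 0.6116

Derivation:
d1 = (ln(S/K) + (r - q + 0.5*sigma^2) * T) / (sigma * sqrt(T)) = 0.48848081
d2 = d1 - sigma * sqrt(T) = 0.37534372
exp(-rT) = 0.98955493; exp(-qT) = 1.00000000
P = K * exp(-rT) * N(-d2) - S_0 * exp(-qT) * N(-d1)
N(-d1) = 0.31260466; N(-d2) = 0.35370243
P = 24.2900 * 0.98955493 * 0.35370243 - 25.2400 * 1.00000000 * 0.31260466 = 0.6116


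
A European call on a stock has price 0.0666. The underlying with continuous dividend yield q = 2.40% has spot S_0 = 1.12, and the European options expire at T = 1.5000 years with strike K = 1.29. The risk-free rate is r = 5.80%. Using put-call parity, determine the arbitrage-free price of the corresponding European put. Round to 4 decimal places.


Put-call parity: C - P = S_0 * exp(-qT) - K * exp(-rT).
S_0 * exp(-qT) = 1.1200 * 0.96464029 = 1.08039713
K * exp(-rT) = 1.2900 * 0.91667710 = 1.18251345
P = C - S*exp(-qT) + K*exp(-rT)
P = 0.0666 - 1.08039713 + 1.18251345 = 0.1687

Answer: Put price = 0.1687


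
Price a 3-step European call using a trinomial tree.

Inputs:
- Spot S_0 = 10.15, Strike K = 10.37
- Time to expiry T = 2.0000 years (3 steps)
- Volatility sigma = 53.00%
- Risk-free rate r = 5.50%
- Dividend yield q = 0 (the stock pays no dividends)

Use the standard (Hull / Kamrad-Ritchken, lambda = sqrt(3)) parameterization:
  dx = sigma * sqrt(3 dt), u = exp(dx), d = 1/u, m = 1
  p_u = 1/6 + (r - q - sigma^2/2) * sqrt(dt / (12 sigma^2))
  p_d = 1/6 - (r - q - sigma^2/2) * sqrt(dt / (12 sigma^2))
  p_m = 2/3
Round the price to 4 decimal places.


Answer: Price = V(0,0) = 3.0123

Derivation:
dt = T/N = 0.666667; dx = sigma*sqrt(3*dt) = 0.749533
u = exp(dx) = 2.116012; d = 1/u = 0.472587
p_u = 0.128665, p_m = 0.666667, p_d = 0.204668
Discount per step: exp(-r*dt) = 0.963997
Stock lattice S(k, j) with j the centered position index:
  k=0: S(0,+0) = 10.1500
  k=1: S(1,-1) = 4.7968; S(1,+0) = 10.1500; S(1,+1) = 21.4775
  k=2: S(2,-2) = 2.2669; S(2,-1) = 4.7968; S(2,+0) = 10.1500; S(2,+1) = 21.4775; S(2,+2) = 45.4467
  k=3: S(3,-3) = 1.0713; S(3,-2) = 2.2669; S(3,-1) = 4.7968; S(3,+0) = 10.1500; S(3,+1) = 21.4775; S(3,+2) = 45.4467; S(3,+3) = 96.1658
Terminal payoffs V(N, j) = max(S_T - K, 0):
  V(3,-3) = 0.000000; V(3,-2) = 0.000000; V(3,-1) = 0.000000; V(3,+0) = 0.000000; V(3,+1) = 11.107522; V(3,+2) = 35.076694; V(3,+3) = 85.795750
Backward induction: V(k, j) = exp(-r*dt) * [p_u * V(k+1, j+1) + p_m * V(k+1, j) + p_d * V(k+1, j-1)]
  V(2,-2) = exp(-r*dt) * [p_u*0.000000 + p_m*0.000000 + p_d*0.000000] = 0.000000
  V(2,-1) = exp(-r*dt) * [p_u*0.000000 + p_m*0.000000 + p_d*0.000000] = 0.000000
  V(2,+0) = exp(-r*dt) * [p_u*11.107522 + p_m*0.000000 + p_d*0.000000] = 1.377699
  V(2,+1) = exp(-r*dt) * [p_u*35.076694 + p_m*11.107522 + p_d*0.000000] = 11.489081
  V(2,+2) = exp(-r*dt) * [p_u*85.795750 + p_m*35.076694 + p_d*11.107522] = 35.375571
  V(1,-1) = exp(-r*dt) * [p_u*1.377699 + p_m*0.000000 + p_d*0.000000] = 0.170880
  V(1,+0) = exp(-r*dt) * [p_u*11.489081 + p_m*1.377699 + p_d*0.000000] = 2.310423
  V(1,+1) = exp(-r*dt) * [p_u*35.375571 + p_m*11.489081 + p_d*1.377699] = 12.043185
  V(0,+0) = exp(-r*dt) * [p_u*12.043185 + p_m*2.310423 + p_d*0.170880] = 3.012295


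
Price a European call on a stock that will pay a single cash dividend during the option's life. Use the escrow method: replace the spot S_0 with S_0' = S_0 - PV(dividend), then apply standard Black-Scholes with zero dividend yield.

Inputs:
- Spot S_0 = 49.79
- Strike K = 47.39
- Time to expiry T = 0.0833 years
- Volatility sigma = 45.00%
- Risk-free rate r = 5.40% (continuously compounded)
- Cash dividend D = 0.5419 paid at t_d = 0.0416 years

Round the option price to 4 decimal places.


Answer: Price = 3.6676

Derivation:
PV(D) = D * exp(-r * t_d) = 0.5419 * 0.99775612 = 0.54068404
S_0' = S_0 - PV(D) = 49.7900 - 0.54068404 = 49.24931596
d1 = (ln(S_0'/K) + (r + sigma^2/2)*T) / (sigma*sqrt(T)) = 0.39588410
d2 = d1 - sigma*sqrt(T) = 0.26600628
exp(-rT) = 0.99551190
N(d1) = 0.65390474; N(d2) = 0.60488281
C = S_0' * N(d1) - K * exp(-rT) * N(d2) = 49.24931596 * 0.65390474 - 47.3900 * 0.99551190 * 0.60488281 = 3.6676


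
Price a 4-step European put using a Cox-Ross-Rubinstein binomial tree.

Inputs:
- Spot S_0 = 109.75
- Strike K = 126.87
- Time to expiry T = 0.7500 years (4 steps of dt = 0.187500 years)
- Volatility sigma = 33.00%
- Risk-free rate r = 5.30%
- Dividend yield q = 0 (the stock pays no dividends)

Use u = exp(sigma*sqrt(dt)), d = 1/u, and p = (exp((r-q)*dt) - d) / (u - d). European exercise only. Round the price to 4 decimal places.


dt = T/N = 0.187500
u = exp(sigma*sqrt(dt)) = 1.153608; d = 1/u = 0.866846
p = (exp((r-q)*dt) - d) / (u - d) = 0.499164
Discount per step: exp(-r*dt) = 0.990112
Stock lattice S(k, i) with i counting down-moves:
  k=0: S(0,0) = 109.7500
  k=1: S(1,0) = 126.6084; S(1,1) = 95.1363
  k=2: S(2,0) = 146.0565; S(2,1) = 109.7500; S(2,2) = 82.4685
  k=3: S(3,0) = 168.4919; S(3,1) = 126.6084; S(3,2) = 95.1363; S(3,3) = 71.4875
  k=4: S(4,0) = 194.3735; S(4,1) = 146.0565; S(4,2) = 109.7500; S(4,3) = 82.4685; S(4,4) = 61.9686
Terminal payoffs V(N, i) = max(K - S_T, 0):
  V(4,0) = 0.000000; V(4,1) = 0.000000; V(4,2) = 17.120000; V(4,3) = 44.401478; V(4,4) = 64.901370
Backward induction: V(k, i) = exp(-r*dt) * [p * V(k+1, i) + (1-p) * V(k+1, i+1)].
  V(3,0) = exp(-r*dt) * [p*0.000000 + (1-p)*0.000000] = 0.000000
  V(3,1) = exp(-r*dt) * [p*0.000000 + (1-p)*17.120000] = 8.489526
  V(3,2) = exp(-r*dt) * [p*17.120000 + (1-p)*44.401478] = 30.479148
  V(3,3) = exp(-r*dt) * [p*44.401478 + (1-p)*64.901370] = 54.127983
  V(2,0) = exp(-r*dt) * [p*0.000000 + (1-p)*8.489526] = 4.209816
  V(2,1) = exp(-r*dt) * [p*8.489526 + (1-p)*30.479148] = 19.309871
  V(2,2) = exp(-r*dt) * [p*30.479148 + (1-p)*54.127983] = 41.904829
  V(1,0) = exp(-r*dt) * [p*4.209816 + (1-p)*19.309871] = 11.656057
  V(1,1) = exp(-r*dt) * [p*19.309871 + (1-p)*41.904829] = 30.323397
  V(0,0) = exp(-r*dt) * [p*11.656057 + (1-p)*30.323397] = 20.797625

Answer: Price = V(0,0) = 20.7976
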